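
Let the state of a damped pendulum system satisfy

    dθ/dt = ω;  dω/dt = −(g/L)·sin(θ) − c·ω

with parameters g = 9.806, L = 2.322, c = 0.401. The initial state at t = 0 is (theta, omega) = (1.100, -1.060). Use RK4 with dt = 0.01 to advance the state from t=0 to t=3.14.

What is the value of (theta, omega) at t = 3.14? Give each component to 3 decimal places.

t=0.000: state=(1.100, -1.060)
step 1 (dt=0.01): k1=(-1.060, -3.339), k2=(-1.077, -3.322), k3=(-1.077, -3.322), k4=(-1.093, -3.304); state += dt/6·(k1+2k2+2k3+k4)
t=0.010: state=(1.089, -1.093)
t=0.020: state=(1.078, -1.126)
t=0.030: state=(1.067, -1.159)
continuing one RK4 step at a time; state shown every 20 steps (Δt=0.2):
t=0.200: state=(0.826, -1.646)
t=0.400: state=(0.457, -2.005)
t=0.600: state=(0.046, -2.049)
t=0.800: state=(-0.341, -1.766)
t=1.000: state=(-0.645, -1.240)
t=1.200: state=(-0.829, -0.593)
t=1.400: state=(-0.881, 0.071)
t=1.600: state=(-0.804, 0.676)
t=1.800: state=(-0.618, 1.158)
t=2.000: state=(-0.354, 1.449)
t=2.200: state=(-0.055, 1.500)
t=2.400: state=(0.230, 1.310)
t=2.600: state=(0.456, 0.931)
t=2.800: state=(0.595, 0.446)
t=3.000: state=(0.633, -0.062)
t=3.140: state=(0.601, -0.393)

(theta, omega) = (0.601, -0.393)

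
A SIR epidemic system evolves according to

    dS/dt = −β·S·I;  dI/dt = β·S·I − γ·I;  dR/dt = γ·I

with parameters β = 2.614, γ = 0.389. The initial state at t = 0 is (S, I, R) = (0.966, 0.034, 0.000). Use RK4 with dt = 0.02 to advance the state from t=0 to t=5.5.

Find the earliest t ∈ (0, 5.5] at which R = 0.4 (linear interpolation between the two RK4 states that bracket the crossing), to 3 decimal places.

t=0.000: state=(0.966, 0.034, 0.000)
step 1 (dt=0.02): k1=(-0.086, 0.073, 0.013), k2=(-0.088, 0.074, 0.014), k3=(-0.088, 0.074, 0.014), k4=(-0.089, 0.076, 0.014); state += dt/6·(k1+2k2+2k3+k4)
t=0.020: state=(0.964, 0.035, 0.000)
t=0.040: state=(0.962, 0.037, 0.001)
t=0.060: state=(0.961, 0.039, 0.001)
continuing one RK4 step at a time; state shown every 10 steps (Δt=0.2):
t=0.200: state=(0.945, 0.052, 0.003)
t=0.400: state=(0.914, 0.078, 0.008)
t=0.600: state=(0.869, 0.115, 0.016)
t=0.800: state=(0.808, 0.165, 0.027)
t=1.000: state=(0.730, 0.229, 0.042)
t=1.200: state=(0.635, 0.302, 0.062)
t=1.400: state=(0.531, 0.380, 0.089)
t=1.600: state=(0.428, 0.451, 0.121)
t=1.800: state=(0.332, 0.509, 0.159)
t=2.000: state=(0.252, 0.548, 0.200)
t=2.200: state=(0.188, 0.568, 0.244)
t=2.400: state=(0.139, 0.573, 0.288)
t=2.600: state=(0.104, 0.564, 0.332)
t=2.800: state=(0.077, 0.547, 0.376)
t=2.900: state=(0.067, 0.536, 0.397)
next step: t=2.920: state=(0.065, 0.534, 0.401) — R has crossed 0.4
linear interpolation between t=2.900 (0.39665) and t=2.920 (0.40081) → t≈2.916

t = 2.916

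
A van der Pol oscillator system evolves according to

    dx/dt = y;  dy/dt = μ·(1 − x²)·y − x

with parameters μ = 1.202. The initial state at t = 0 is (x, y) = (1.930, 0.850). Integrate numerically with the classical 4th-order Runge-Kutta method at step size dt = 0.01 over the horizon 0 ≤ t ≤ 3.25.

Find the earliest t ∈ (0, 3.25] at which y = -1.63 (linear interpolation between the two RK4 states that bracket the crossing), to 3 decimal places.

t=0.000: state=(1.930, 0.850)
step 1 (dt=0.01): k1=(0.850, -4.714), k2=(0.826, -4.657), k3=(0.827, -4.658), k4=(0.803, -4.601); state += dt/6·(k1+2k2+2k3+k4)
t=0.010: state=(1.938, 0.803)
t=0.020: state=(1.946, 0.758)
t=0.030: state=(1.953, 0.714)
continuing one RK4 step at a time; state shown every 20 steps (Δt=0.2):
t=0.200: state=(2.021, 0.135)
t=0.400: state=(2.008, -0.221)
t=0.600: state=(1.944, -0.395)
t=0.800: state=(1.855, -0.494)
t=1.000: state=(1.748, -0.568)
t=1.200: state=(1.628, -0.637)
t=1.400: state=(1.493, -0.716)
t=1.600: state=(1.340, -0.815)
t=1.800: state=(1.165, -0.945)
t=2.000: state=(0.959, -1.126)
t=2.200: state=(0.709, -1.383)
t=2.340: state=(0.499, -1.628)
next step: t=2.350: state=(0.483, -1.648) — y has crossed -1.63
linear interpolation between t=2.340 (-1.62782) and t=2.350 (-1.64767) → t≈2.341

t = 2.341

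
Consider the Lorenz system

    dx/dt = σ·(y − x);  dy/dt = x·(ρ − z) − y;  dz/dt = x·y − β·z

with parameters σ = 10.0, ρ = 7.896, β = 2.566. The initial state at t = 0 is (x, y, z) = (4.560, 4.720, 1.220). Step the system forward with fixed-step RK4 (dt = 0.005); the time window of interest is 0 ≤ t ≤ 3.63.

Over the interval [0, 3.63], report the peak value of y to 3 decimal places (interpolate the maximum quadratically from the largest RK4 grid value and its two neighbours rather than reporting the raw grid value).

max y = 7.795

t=0.000: state=(4.560, 4.720, 1.220)
step 1 (dt=0.005): k1=(1.600, 25.723, 18.393), k2=(2.203, 25.475, 18.587), k3=(2.182, 25.483, 18.590), k4=(2.765, 25.243, 18.788); state += dt/6·(k1+2k2+2k3+k4)
t=0.005: state=(4.571, 4.847, 1.313)
t=0.010: state=(4.588, 4.972, 1.408)
t=0.015: state=(4.609, 5.095, 1.505)
continuing one RK4 step at a time; state shown every 40 steps (Δt=0.2):
t=0.200: state=(6.801, 7.794, 6.859)
t=0.400: state=(5.952, 4.313, 10.837)
t=0.600: state=(2.946, 1.967, 8.358)
t=0.800: state=(2.045, 2.000, 5.685)
t=1.000: state=(2.445, 2.858, 4.231)
t=1.200: state=(3.640, 4.398, 4.289)
t=1.400: state=(5.155, 5.756, 6.272)
t=1.600: state=(5.414, 5.030, 8.500)
t=1.800: state=(4.178, 3.536, 8.221)
t=2.000: state=(3.333, 3.154, 6.769)
t=2.200: state=(3.395, 3.606, 5.783)
t=2.400: state=(4.034, 4.418, 5.815)
t=2.600: state=(4.699, 4.913, 6.771)
t=2.800: state=(4.731, 4.556, 7.631)
t=3.000: state=(4.210, 3.933, 7.505)
t=3.200: state=(3.825, 3.739, 6.843)
t=3.400: state=(3.866, 3.978, 6.389)
t=3.600: state=(4.183, 4.359, 6.465)
t=3.630: state=(4.235, 4.405, 6.518)
largest grid value and its neighbours: y(0.190)=7.78995, y(0.195)=7.79479, y(0.200)=7.79396
parabola through these three points peaks at t≈0.197 with y≈7.79514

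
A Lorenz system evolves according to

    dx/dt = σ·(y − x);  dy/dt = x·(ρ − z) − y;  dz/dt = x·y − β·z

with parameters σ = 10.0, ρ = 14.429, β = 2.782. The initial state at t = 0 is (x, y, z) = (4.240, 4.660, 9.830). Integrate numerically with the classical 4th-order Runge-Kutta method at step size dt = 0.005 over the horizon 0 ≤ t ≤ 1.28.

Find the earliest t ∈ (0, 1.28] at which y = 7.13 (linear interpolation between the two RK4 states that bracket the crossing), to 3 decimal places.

t = 0.145

t=0.000: state=(4.240, 4.660, 9.830)
step 1 (dt=0.005): k1=(4.200, 14.840, -7.589), k2=(4.466, 14.932, -7.329), k3=(4.462, 14.932, -7.327), k4=(4.724, 15.024, -7.065); state += dt/6·(k1+2k2+2k3+k4)
t=0.005: state=(4.262, 4.735, 9.793)
t=0.010: state=(4.287, 4.810, 9.759)
t=0.015: state=(4.315, 4.887, 9.728)
continuing one RK4 step at a time; state shown every 10 steps (Δt=0.05):
t=0.050: state=(4.570, 5.448, 9.590)
t=0.100: state=(5.099, 6.317, 9.673)
t=0.145: state=(5.698, 7.126, 10.073)
next step: t=0.150: state=(5.770, 7.214, 10.138) — y has crossed 7.13
linear interpolation between t=0.145 (7.12574) and t=0.150 (7.21385) → t≈0.145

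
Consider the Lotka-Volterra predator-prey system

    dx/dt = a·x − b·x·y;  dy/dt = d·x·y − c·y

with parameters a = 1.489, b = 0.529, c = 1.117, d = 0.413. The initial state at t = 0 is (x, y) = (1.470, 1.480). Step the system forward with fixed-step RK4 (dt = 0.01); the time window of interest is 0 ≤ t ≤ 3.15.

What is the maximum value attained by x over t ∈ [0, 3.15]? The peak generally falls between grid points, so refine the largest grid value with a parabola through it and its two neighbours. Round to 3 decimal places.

t=0.000: state=(1.470, 1.480)
step 1 (dt=0.01): k1=(1.038, -0.755), k2=(1.045, -0.750), k3=(1.045, -0.750), k4=(1.051, -0.744); state += dt/6·(k1+2k2+2k3+k4)
t=0.010: state=(1.480, 1.473)
t=0.020: state=(1.491, 1.465)
t=0.030: state=(1.502, 1.458)
continuing one RK4 step at a time; state shown every 20 steps (Δt=0.2):
t=0.200: state=(1.705, 1.349)
t=0.400: state=(2.002, 1.257)
t=0.600: state=(2.368, 1.203)
t=0.800: state=(2.811, 1.191)
t=1.000: state=(3.333, 1.227)
t=1.200: state=(3.925, 1.324)
t=1.400: state=(4.555, 1.503)
t=1.600: state=(5.159, 1.797)
t=1.800: state=(5.620, 2.246)
t=2.000: state=(5.780, 2.884)
t=2.200: state=(5.505, 3.688)
t=2.400: state=(4.798, 4.525)
t=2.600: state=(3.858, 5.178)
t=2.800: state=(2.947, 5.480)
t=3.000: state=(2.224, 5.418)
t=3.150: state=(1.823, 5.191)
largest grid value and its neighbours: x(1.970)=5.78115, x(1.980)=5.78179, x(1.990)=5.78133
parabola through these three points peaks at t≈1.981 with x≈5.78179

max x = 5.782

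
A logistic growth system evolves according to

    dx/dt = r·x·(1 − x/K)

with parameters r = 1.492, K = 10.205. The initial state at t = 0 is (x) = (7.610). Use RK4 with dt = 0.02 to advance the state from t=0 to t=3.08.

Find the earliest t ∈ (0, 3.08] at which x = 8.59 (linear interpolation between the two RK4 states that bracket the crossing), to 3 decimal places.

t=0.000: state=(7.610)
step 1 (dt=0.02): k1=(2.887), k2=(2.866), k3=(2.866), k4=(2.845); state += dt/6·(k1+2k2+2k3+k4)
t=0.020: state=(7.667)
t=0.040: state=(7.724)
t=0.060: state=(7.779)
continuing one RK4 step at a time; state shown every 5 steps (Δt=0.1):
t=0.100: state=(7.888)
t=0.200: state=(8.144)
t=0.300: state=(8.379)
t=0.380: state=(8.551)
next step: t=0.400: state=(8.592) — x has crossed 8.59
linear interpolation between t=0.380 (8.55098) and t=0.400 (8.59192) → t≈0.399

t = 0.399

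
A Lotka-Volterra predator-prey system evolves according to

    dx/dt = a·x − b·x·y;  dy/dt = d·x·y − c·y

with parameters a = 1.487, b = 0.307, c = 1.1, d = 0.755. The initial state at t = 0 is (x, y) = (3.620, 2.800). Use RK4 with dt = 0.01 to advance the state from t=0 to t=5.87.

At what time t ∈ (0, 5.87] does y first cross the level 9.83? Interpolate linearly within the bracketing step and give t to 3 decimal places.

t = 0.729

t=0.000: state=(3.620, 2.800)
step 1 (dt=0.01): k1=(2.271, 4.573), k2=(2.253, 4.634), k3=(2.252, 4.635), k4=(2.233, 4.697); state += dt/6·(k1+2k2+2k3+k4)
t=0.010: state=(3.643, 2.846)
t=0.020: state=(3.665, 2.894)
t=0.030: state=(3.686, 2.943)
continuing one RK4 step at a time; state shown every 20 steps (Δt=0.2):
t=0.200: state=(3.968, 3.997)
t=0.400: state=(3.960, 5.871)
t=0.600: state=(3.457, 8.299)
t=0.720: state=(2.962, 9.734)
next step: t=0.730: state=(2.918, 9.844) — y has crossed 9.83
linear interpolation between t=0.720 (9.73430) and t=0.730 (9.84391) → t≈0.729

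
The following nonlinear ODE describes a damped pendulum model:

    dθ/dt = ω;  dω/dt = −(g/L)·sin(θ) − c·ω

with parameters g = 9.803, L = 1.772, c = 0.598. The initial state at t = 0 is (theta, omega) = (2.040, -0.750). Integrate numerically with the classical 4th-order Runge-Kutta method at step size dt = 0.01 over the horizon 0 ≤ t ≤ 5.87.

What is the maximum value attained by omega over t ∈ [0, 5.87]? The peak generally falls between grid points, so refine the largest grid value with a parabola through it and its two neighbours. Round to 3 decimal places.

max omega = 2.159

t=0.000: state=(2.040, -0.750)
step 1 (dt=0.01): k1=(-0.750, -4.486), k2=(-0.772, -4.482), k3=(-0.772, -4.482), k4=(-0.795, -4.478); state += dt/6·(k1+2k2+2k3+k4)
t=0.010: state=(2.032, -0.795)
t=0.020: state=(2.024, -0.840)
t=0.030: state=(2.015, -0.884)
continuing one RK4 step at a time; state shown every 20 steps (Δt=0.2):
t=0.200: state=(1.801, -1.638)
t=0.400: state=(1.387, -2.488)
t=0.600: state=(0.819, -3.129)
t=0.800: state=(0.170, -3.258)
t=1.000: state=(-0.440, -2.738)
t=1.200: state=(-0.895, -1.772)
t=1.400: state=(-1.140, -0.676)
t=1.600: state=(-1.170, 0.361)
t=1.800: state=(-1.006, 1.249)
t=2.000: state=(-0.686, 1.891)
t=2.200: state=(-0.274, 2.157)
t=2.400: state=(0.146, 1.973)
t=2.600: state=(0.489, 1.414)
t=2.800: state=(0.698, 0.659)
t=3.000: state=(0.752, -0.117)
t=3.200: state=(0.659, -0.788)
t=3.400: state=(0.450, -1.252)
t=3.600: state=(0.177, -1.432)
t=3.800: state=(-0.102, -1.304)
t=4.000: state=(-0.328, -0.927)
t=4.200: state=(-0.463, -0.411)
t=4.400: state=(-0.491, 0.123)
t=4.600: state=(-0.420, 0.574)
t=4.800: state=(-0.273, 0.866)
t=5.000: state=(-0.087, 0.954)
t=5.200: state=(0.095, 0.838)
t=5.400: state=(0.238, 0.565)
t=5.600: state=(0.316, 0.209)
t=5.800: state=(0.322, -0.147)
t=5.870: state=(0.307, -0.258)
largest grid value and its neighbours: omega(2.210)=2.15834, omega(2.220)=2.15870, omega(2.230)=2.15789
parabola through these three points peaks at t≈2.218 with omega≈2.15872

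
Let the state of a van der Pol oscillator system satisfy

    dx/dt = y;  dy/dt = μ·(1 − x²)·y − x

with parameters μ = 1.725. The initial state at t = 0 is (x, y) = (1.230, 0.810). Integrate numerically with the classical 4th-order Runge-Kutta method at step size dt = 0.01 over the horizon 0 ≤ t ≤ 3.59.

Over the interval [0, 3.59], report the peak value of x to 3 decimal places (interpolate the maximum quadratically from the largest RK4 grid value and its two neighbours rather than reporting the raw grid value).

t=0.000: state=(1.230, 0.810)
step 1 (dt=0.01): k1=(0.810, -1.947), k2=(0.800, -1.956), k3=(0.800, -1.956), k4=(0.790, -1.964); state += dt/6·(k1+2k2+2k3+k4)
t=0.010: state=(1.238, 0.790)
t=0.020: state=(1.246, 0.771)
t=0.030: state=(1.253, 0.751)
continuing one RK4 step at a time; state shown every 20 steps (Δt=0.2):
t=0.200: state=(1.352, 0.410)
t=0.400: state=(1.398, 0.063)
t=0.600: state=(1.383, -0.192)
t=0.800: state=(1.325, -0.380)
t=1.000: state=(1.234, -0.536)
t=1.200: state=(1.111, -0.691)
t=1.400: state=(0.955, -0.880)
t=1.600: state=(0.754, -1.144)
t=1.800: state=(0.488, -1.549)
t=2.000: state=(0.119, -2.182)
t=2.200: state=(-0.400, -3.014)
t=2.400: state=(-1.056, -3.361)
t=2.600: state=(-1.639, -2.240)
t=2.800: state=(-1.931, -0.774)
t=3.000: state=(-2.000, -0.035)
t=3.200: state=(-1.975, 0.237)
t=3.400: state=(-1.916, 0.342)
t=3.590: state=(-1.846, 0.392)
largest grid value and its neighbours: x(0.430)=1.39904, x(0.440)=1.39916, x(0.450)=1.39915
parabola through these three points peaks at t≈0.444 with x≈1.39917

max x = 1.399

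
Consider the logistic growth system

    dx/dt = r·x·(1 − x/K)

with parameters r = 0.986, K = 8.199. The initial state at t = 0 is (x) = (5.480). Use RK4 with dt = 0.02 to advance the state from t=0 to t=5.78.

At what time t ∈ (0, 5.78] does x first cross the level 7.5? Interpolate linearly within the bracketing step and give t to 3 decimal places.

t = 1.696

t=0.000: state=(5.480)
step 1 (dt=0.02): k1=(1.792), k2=(1.786), k3=(1.786), k4=(1.780); state += dt/6·(k1+2k2+2k3+k4)
t=0.020: state=(5.516)
t=0.040: state=(5.551)
t=0.060: state=(5.586)
continuing one RK4 step at a time; state shown every 10 steps (Δt=0.2):
t=0.200: state=(5.826)
t=0.400: state=(6.144)
t=0.600: state=(6.433)
t=0.800: state=(6.691)
t=1.000: state=(6.918)
t=1.200: state=(7.117)
t=1.400: state=(7.289)
t=1.600: state=(7.437)
t=1.680: state=(7.490)
next step: t=1.700: state=(7.503) — x has crossed 7.5
linear interpolation between t=1.680 (7.48990) and t=1.700 (7.50257) → t≈1.696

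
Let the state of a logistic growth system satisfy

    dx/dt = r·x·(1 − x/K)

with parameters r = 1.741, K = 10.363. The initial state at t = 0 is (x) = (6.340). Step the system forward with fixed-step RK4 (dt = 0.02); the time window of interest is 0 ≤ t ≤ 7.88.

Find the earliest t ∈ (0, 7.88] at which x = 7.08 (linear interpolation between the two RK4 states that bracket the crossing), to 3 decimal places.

t = 0.180

t=0.000: state=(6.340)
step 1 (dt=0.02): k1=(4.285), k2=(4.268), k3=(4.268), k4=(4.251); state += dt/6·(k1+2k2+2k3+k4)
t=0.020: state=(6.425)
t=0.040: state=(6.510)
t=0.060: state=(6.594)
t=0.180: state=(7.079)
next step: t=0.200: state=(7.157) — x has crossed 7.08
linear interpolation between t=0.180 (7.07936) and t=0.200 (7.15696) → t≈0.180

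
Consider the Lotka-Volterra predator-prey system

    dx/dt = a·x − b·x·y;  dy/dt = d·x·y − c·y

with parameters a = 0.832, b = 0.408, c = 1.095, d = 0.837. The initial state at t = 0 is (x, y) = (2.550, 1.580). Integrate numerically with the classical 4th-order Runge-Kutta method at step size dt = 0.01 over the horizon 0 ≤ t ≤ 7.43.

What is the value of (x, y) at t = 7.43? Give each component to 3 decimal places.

(x, y) = (2.551, 2.574)

t=0.000: state=(2.550, 1.580)
step 1 (dt=0.01): k1=(0.478, 1.642), k2=(0.470, 1.654), k3=(0.470, 1.654), k4=(0.461, 1.666); state += dt/6·(k1+2k2+2k3+k4)
t=0.010: state=(2.555, 1.597)
t=0.020: state=(2.559, 1.613)
t=0.030: state=(2.564, 1.630)
continuing one RK4 step at a time; state shown every 25 steps (Δt=0.25):
t=0.250: state=(2.610, 2.066)
t=0.500: state=(2.523, 2.697)
t=0.750: state=(2.277, 3.397)
t=1.000: state=(1.918, 4.013)
t=1.250: state=(1.536, 4.378)
t=1.500: state=(1.203, 4.429)
t=1.750: state=(0.952, 4.214)
t=2.000: state=(0.776, 3.836)
t=2.250: state=(0.661, 3.387)
t=2.500: state=(0.590, 2.935)
t=2.750: state=(0.550, 2.513)
t=3.000: state=(0.535, 2.140)
t=3.250: state=(0.538, 1.821)
t=3.500: state=(0.558, 1.552)
t=3.750: state=(0.593, 1.331)
t=4.000: state=(0.644, 1.152)
t=4.250: state=(0.710, 1.009)
t=4.500: state=(0.793, 0.898)
t=4.750: state=(0.895, 0.815)
t=5.000: state=(1.018, 0.757)
t=5.250: state=(1.162, 0.722)
t=5.500: state=(1.330, 0.713)
t=5.750: state=(1.522, 0.730)
t=6.000: state=(1.735, 0.781)
t=6.250: state=(1.964, 0.874)
t=6.500: state=(2.196, 1.028)
t=6.750: state=(2.408, 1.266)
t=7.000: state=(2.561, 1.622)
t=7.250: state=(2.609, 2.123)
t=7.430: state=(2.551, 2.574)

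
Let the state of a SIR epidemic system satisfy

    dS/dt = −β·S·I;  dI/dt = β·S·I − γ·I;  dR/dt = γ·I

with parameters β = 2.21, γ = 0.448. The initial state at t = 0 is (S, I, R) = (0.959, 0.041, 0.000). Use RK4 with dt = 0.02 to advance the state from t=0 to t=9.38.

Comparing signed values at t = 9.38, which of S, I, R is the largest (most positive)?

largest component: R

t=0.000: state=(0.959, 0.041, 0.000)
step 1 (dt=0.02): k1=(-0.087, 0.069, 0.018), k2=(-0.088, 0.070, 0.019), k3=(-0.088, 0.070, 0.019), k4=(-0.090, 0.071, 0.019); state += dt/6·(k1+2k2+2k3+k4)
t=0.020: state=(0.957, 0.042, 0.000)
t=0.040: state=(0.955, 0.044, 0.001)
t=0.060: state=(0.954, 0.045, 0.001)
continuing one RK4 step at a time; state shown every 25 steps (Δt=0.5):
t=0.500: state=(0.894, 0.092, 0.014)
t=1.000: state=(0.771, 0.185, 0.044)
t=1.500: state=(0.586, 0.314, 0.100)
t=2.000: state=(0.387, 0.429, 0.184)
t=2.500: state=(0.233, 0.480, 0.287)
t=3.000: state=(0.137, 0.469, 0.394)
t=3.500: state=(0.084, 0.422, 0.494)
t=4.000: state=(0.054, 0.363, 0.582)
t=4.500: state=(0.037, 0.305, 0.657)
t=5.000: state=(0.028, 0.253, 0.720)
t=5.500: state=(0.021, 0.208, 0.771)
t=6.000: state=(0.017, 0.169, 0.813)
t=6.500: state=(0.015, 0.138, 0.847)
t=7.000: state=(0.013, 0.112, 0.875)
t=7.500: state=(0.011, 0.091, 0.898)
t=8.000: state=(0.010, 0.073, 0.916)
t=8.500: state=(0.010, 0.059, 0.931)
t=9.000: state=(0.009, 0.048, 0.943)
t=9.380: state=(0.009, 0.041, 0.951)
compare at T: S=0.009, I=0.041, R=0.951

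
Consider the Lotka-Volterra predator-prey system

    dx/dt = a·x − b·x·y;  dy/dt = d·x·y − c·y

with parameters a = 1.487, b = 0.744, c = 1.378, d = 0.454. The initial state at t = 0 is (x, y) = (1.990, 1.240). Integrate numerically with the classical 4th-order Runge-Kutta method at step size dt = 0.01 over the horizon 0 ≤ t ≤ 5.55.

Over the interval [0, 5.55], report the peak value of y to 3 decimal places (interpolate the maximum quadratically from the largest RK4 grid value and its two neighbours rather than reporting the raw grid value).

max y = 3.400

t=0.000: state=(1.990, 1.240)
step 1 (dt=0.01): k1=(1.123, -0.588), k2=(1.131, -0.584), k3=(1.131, -0.584), k4=(1.138, -0.579); state += dt/6·(k1+2k2+2k3+k4)
t=0.010: state=(2.001, 1.234)
t=0.020: state=(2.013, 1.228)
t=0.030: state=(2.024, 1.223)
continuing one RK4 step at a time; state shown every 20 steps (Δt=0.2):
t=0.200: state=(2.245, 1.140)
t=0.400: state=(2.565, 1.076)
t=0.600: state=(2.949, 1.049)
t=0.800: state=(3.395, 1.062)
t=1.000: state=(3.889, 1.122)
t=1.200: state=(4.395, 1.240)
t=1.400: state=(4.855, 1.434)
t=1.600: state=(5.176, 1.719)
t=1.800: state=(5.252, 2.099)
t=2.000: state=(5.007, 2.545)
t=2.200: state=(4.466, 2.976)
t=2.400: state=(3.766, 3.285)
t=2.600: state=(3.076, 3.400)
t=2.800: state=(2.506, 3.321)
t=3.000: state=(2.089, 3.103)
t=3.200: state=(1.811, 2.809)
t=3.400: state=(1.643, 2.493)
t=3.600: state=(1.563, 2.187)
t=3.800: state=(1.551, 1.912)
t=4.000: state=(1.601, 1.674)
t=4.200: state=(1.706, 1.476)
t=4.400: state=(1.866, 1.317)
t=4.600: state=(2.085, 1.196)
t=4.800: state=(2.366, 1.110)
t=5.000: state=(2.712, 1.061)
t=5.200: state=(3.122, 1.049)
t=5.400: state=(3.590, 1.080)
t=5.550: state=(3.966, 1.135)
largest grid value and its neighbours: y(2.600)=3.39972, y(2.610)=3.40010, y(2.620)=3.39998
parabola through these three points peaks at t≈2.613 with y≈3.40012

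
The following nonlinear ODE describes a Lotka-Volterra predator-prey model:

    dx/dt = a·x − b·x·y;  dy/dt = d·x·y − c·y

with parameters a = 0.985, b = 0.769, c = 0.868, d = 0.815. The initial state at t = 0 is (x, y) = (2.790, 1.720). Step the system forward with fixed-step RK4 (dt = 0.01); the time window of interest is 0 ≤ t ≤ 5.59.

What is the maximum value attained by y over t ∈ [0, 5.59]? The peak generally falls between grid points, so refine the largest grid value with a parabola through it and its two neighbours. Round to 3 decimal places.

max y = 3.293

t=0.000: state=(2.790, 1.720)
step 1 (dt=0.01): k1=(-0.942, 2.418), k2=(-0.966, 2.428), k3=(-0.967, 2.428), k4=(-0.991, 2.438); state += dt/6·(k1+2k2+2k3+k4)
t=0.010: state=(2.780, 1.744)
t=0.020: state=(2.770, 1.769)
t=0.030: state=(2.760, 1.793)
continuing one RK4 step at a time; state shown every 20 steps (Δt=0.2):
t=0.200: state=(2.508, 2.232)
t=0.400: state=(2.083, 2.732)
t=0.600: state=(1.616, 3.104)
t=0.800: state=(1.201, 3.279)
t=1.000: state=(0.883, 3.262)
t=1.200: state=(0.658, 3.106)
t=1.400: state=(0.506, 2.868)
t=1.600: state=(0.404, 2.595)
t=1.800: state=(0.338, 2.317)
t=2.000: state=(0.294, 2.050)
t=2.200: state=(0.266, 1.803)
t=2.400: state=(0.250, 1.581)
t=2.600: state=(0.242, 1.383)
t=2.800: state=(0.242, 1.209)
t=3.000: state=(0.248, 1.058)
t=3.200: state=(0.259, 0.927)
t=3.400: state=(0.276, 0.814)
t=3.600: state=(0.299, 0.717)
t=3.800: state=(0.328, 0.634)
t=4.000: state=(0.364, 0.564)
t=4.200: state=(0.408, 0.505)
t=4.400: state=(0.462, 0.455)
t=4.600: state=(0.526, 0.415)
t=4.800: state=(0.603, 0.382)
t=5.000: state=(0.694, 0.357)
t=5.200: state=(0.801, 0.339)
t=5.400: state=(0.926, 0.328)
t=5.590: state=(1.065, 0.324)
largest grid value and its neighbours: y(0.870)=3.29292, y(0.880)=3.29305, y(0.890)=3.29275
parabola through these three points peaks at t≈0.878 with y≈3.29306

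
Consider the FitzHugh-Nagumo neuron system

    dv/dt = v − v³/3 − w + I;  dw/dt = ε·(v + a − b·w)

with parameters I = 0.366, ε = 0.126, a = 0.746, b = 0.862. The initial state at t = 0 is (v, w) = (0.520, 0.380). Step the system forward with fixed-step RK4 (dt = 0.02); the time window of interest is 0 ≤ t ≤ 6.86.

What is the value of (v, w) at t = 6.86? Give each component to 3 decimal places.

(v, w) = (0.694, 1.326)

t=0.000: state=(0.520, 0.380)
step 1 (dt=0.02): k1=(0.459, 0.118), k2=(0.461, 0.119), k3=(0.461, 0.119), k4=(0.463, 0.119); state += dt/6·(k1+2k2+2k3+k4)
t=0.020: state=(0.529, 0.382)
t=0.040: state=(0.539, 0.385)
t=0.060: state=(0.548, 0.387)
continuing one RK4 step at a time; state shown every 25 steps (Δt=0.5):
t=0.500: state=(0.773, 0.445)
t=1.000: state=(1.041, 0.523)
t=1.500: state=(1.258, 0.612)
t=2.000: state=(1.384, 0.707)
t=2.500: state=(1.427, 0.802)
t=3.000: state=(1.416, 0.893)
t=3.500: state=(1.375, 0.977)
t=4.000: state=(1.316, 1.054)
t=4.500: state=(1.245, 1.122)
t=5.000: state=(1.162, 1.182)
t=5.500: state=(1.066, 1.234)
t=6.000: state=(0.954, 1.277)
t=6.500: state=(0.817, 1.309)
t=6.860: state=(0.694, 1.326)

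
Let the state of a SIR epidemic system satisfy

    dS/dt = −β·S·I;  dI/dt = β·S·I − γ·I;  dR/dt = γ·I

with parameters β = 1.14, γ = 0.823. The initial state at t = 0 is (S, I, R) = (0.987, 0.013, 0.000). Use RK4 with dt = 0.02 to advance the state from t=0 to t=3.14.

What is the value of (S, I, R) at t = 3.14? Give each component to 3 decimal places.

(S, I, R) = (0.916, 0.030, 0.054)

t=0.000: state=(0.987, 0.013, 0.000)
step 1 (dt=0.02): k1=(-0.015, 0.004, 0.011), k2=(-0.015, 0.004, 0.011), k3=(-0.015, 0.004, 0.011), k4=(-0.015, 0.004, 0.011); state += dt/6·(k1+2k2+2k3+k4)
t=0.020: state=(0.987, 0.013, 0.000)
t=0.040: state=(0.986, 0.013, 0.000)
t=0.060: state=(0.986, 0.013, 0.001)
continuing one RK4 step at a time; state shown every 10 steps (Δt=0.2):
t=0.200: state=(0.984, 0.014, 0.002)
t=0.400: state=(0.981, 0.015, 0.005)
t=0.600: state=(0.977, 0.016, 0.007)
t=0.800: state=(0.974, 0.016, 0.010)
t=1.000: state=(0.970, 0.017, 0.012)
t=1.200: state=(0.966, 0.018, 0.015)
t=1.400: state=(0.962, 0.019, 0.019)
t=1.600: state=(0.958, 0.021, 0.022)
t=1.800: state=(0.953, 0.022, 0.025)
t=2.000: state=(0.948, 0.023, 0.029)
t=2.200: state=(0.943, 0.024, 0.033)
t=2.400: state=(0.938, 0.025, 0.037)
t=2.600: state=(0.932, 0.027, 0.041)
t=2.800: state=(0.927, 0.028, 0.046)
t=3.000: state=(0.921, 0.029, 0.050)
t=3.140: state=(0.916, 0.030, 0.054)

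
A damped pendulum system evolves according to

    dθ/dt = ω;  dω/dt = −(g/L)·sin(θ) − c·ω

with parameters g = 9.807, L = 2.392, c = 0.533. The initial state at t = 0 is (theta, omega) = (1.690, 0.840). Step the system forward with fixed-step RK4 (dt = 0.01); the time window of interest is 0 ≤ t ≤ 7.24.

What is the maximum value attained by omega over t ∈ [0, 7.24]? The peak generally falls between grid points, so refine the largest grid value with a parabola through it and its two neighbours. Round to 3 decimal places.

max omega = 1.644

t=0.000: state=(1.690, 0.840)
step 1 (dt=0.01): k1=(0.840, -4.519), k2=(0.817, -4.504), k3=(0.817, -4.505), k4=(0.795, -4.490); state += dt/6·(k1+2k2+2k3+k4)
t=0.010: state=(1.698, 0.795)
t=0.020: state=(1.706, 0.750)
t=0.030: state=(1.713, 0.706)
continuing one RK4 step at a time; state shown every 25 steps (Δt=0.25):
t=0.250: state=(1.766, -0.209)
t=0.500: state=(1.596, -1.133)
t=0.750: state=(1.209, -1.934)
t=1.000: state=(0.652, -2.455)
t=1.250: state=(0.025, -2.456)
t=1.500: state=(-0.529, -1.897)
t=1.750: state=(-0.897, -1.021)
t=2.000: state=(-1.035, -0.093)
t=2.250: state=(-0.952, 0.731)
t=2.500: state=(-0.687, 1.345)
t=2.750: state=(-0.307, 1.634)
t=3.000: state=(0.096, 1.524)
t=3.250: state=(0.426, 1.075)
t=3.500: state=(0.619, 0.450)
t=3.750: state=(0.651, -0.186)
t=4.000: state=(0.536, -0.706)
t=4.250: state=(0.315, -1.017)
t=4.500: state=(0.050, -1.061)
t=4.750: state=(-0.194, -0.853)
t=5.000: state=(-0.363, -0.474)
t=5.250: state=(-0.427, -0.037)
t=5.500: state=(-0.385, 0.353)
t=5.750: state=(-0.261, 0.617)
t=6.000: state=(-0.091, 0.708)
t=6.250: state=(0.078, 0.622)
t=6.500: state=(0.209, 0.402)
t=6.750: state=(0.274, 0.116)
t=7.000: state=(0.267, -0.160)
t=7.240: state=(0.203, -0.359)
largest grid value and its neighbours: omega(2.800)=1.64373, omega(2.810)=1.64378, omega(2.820)=1.64318
parabola through these three points peaks at t≈2.806 with omega≈1.64384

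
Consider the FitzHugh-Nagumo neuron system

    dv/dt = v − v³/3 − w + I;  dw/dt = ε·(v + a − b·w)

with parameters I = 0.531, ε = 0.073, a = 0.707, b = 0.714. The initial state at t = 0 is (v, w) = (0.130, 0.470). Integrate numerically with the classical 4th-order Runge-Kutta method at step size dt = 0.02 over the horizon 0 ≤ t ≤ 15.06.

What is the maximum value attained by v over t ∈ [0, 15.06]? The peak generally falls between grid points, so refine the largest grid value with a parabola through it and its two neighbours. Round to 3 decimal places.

max v = 1.559

t=0.000: state=(0.130, 0.470)
step 1 (dt=0.02): k1=(0.190, 0.037), k2=(0.192, 0.037), k3=(0.192, 0.037), k4=(0.193, 0.037); state += dt/6·(k1+2k2+2k3+k4)
t=0.020: state=(0.134, 0.471)
t=0.040: state=(0.138, 0.471)
t=0.060: state=(0.142, 0.472)
continuing one RK4 step at a time; state shown every 25 steps (Δt=0.5):
t=0.500: state=(0.247, 0.490)
t=1.000: state=(0.419, 0.515)
t=1.500: state=(0.659, 0.546)
t=2.000: state=(0.955, 0.587)
t=2.500: state=(1.239, 0.637)
t=3.000: state=(1.436, 0.694)
t=3.500: state=(1.532, 0.756)
t=4.000: state=(1.559, 0.818)
t=4.500: state=(1.550, 0.878)
t=5.000: state=(1.524, 0.936)
t=5.500: state=(1.490, 0.992)
t=6.000: state=(1.451, 1.045)
t=6.500: state=(1.409, 1.095)
t=7.000: state=(1.364, 1.142)
t=7.500: state=(1.316, 1.187)
t=8.000: state=(1.264, 1.228)
t=8.500: state=(1.209, 1.267)
t=9.000: state=(1.148, 1.302)
t=9.500: state=(1.081, 1.334)
t=10.000: state=(1.004, 1.363)
t=10.500: state=(0.914, 1.388)
t=11.000: state=(0.804, 1.409)
t=11.500: state=(0.662, 1.424)
t=12.000: state=(0.466, 1.434)
t=12.500: state=(0.171, 1.434)
t=13.000: state=(-0.300, 1.421)
t=13.500: state=(-0.999, 1.387)
t=14.000: state=(-1.653, 1.328)
t=14.500: state=(-1.931, 1.254)
t=15.000: state=(-1.986, 1.176)
t=15.060: state=(-1.987, 1.167)
largest grid value and its neighbours: v(4.060)=1.55897, v(4.080)=1.55899, v(4.100)=1.55896
parabola through these three points peaks at t≈4.077 with v≈1.55899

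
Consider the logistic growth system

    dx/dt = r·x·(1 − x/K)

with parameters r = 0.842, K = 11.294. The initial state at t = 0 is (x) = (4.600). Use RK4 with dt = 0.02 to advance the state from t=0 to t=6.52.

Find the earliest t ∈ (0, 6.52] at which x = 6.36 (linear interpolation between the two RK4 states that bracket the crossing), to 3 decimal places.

t=0.000: state=(4.600)
step 1 (dt=0.02): k1=(2.296), k2=(2.299), k3=(2.299), k4=(2.303); state += dt/6·(k1+2k2+2k3+k4)
t=0.020: state=(4.646)
t=0.040: state=(4.692)
t=0.060: state=(4.738)
continuing one RK4 step at a time; state shown every 25 steps (Δt=0.5):
t=0.500: state=(5.776)
t=0.740: state=(6.343)
next step: t=0.760: state=(6.390) — x has crossed 6.36
linear interpolation between t=0.740 (6.34345) and t=0.760 (6.39023) → t≈0.747

t = 0.747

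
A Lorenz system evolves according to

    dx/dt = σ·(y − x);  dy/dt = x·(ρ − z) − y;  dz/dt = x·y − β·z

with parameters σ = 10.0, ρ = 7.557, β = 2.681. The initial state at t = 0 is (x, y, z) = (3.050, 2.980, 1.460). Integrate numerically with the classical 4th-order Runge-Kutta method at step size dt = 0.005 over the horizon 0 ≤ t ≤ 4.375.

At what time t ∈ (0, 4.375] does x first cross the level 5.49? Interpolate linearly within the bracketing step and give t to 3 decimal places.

t=0.000: state=(3.050, 2.980, 1.460)
step 1 (dt=0.005): k1=(-0.700, 15.616, 5.175), k2=(-0.292, 15.527, 5.254), k3=(-0.305, 15.533, 5.256), k4=(0.092, 15.449, 5.337); state += dt/6·(k1+2k2+2k3+k4)
t=0.005: state=(3.048, 3.058, 1.486)
t=0.010: state=(3.051, 3.135, 1.513)
t=0.015: state=(3.057, 3.211, 1.541)
continuing one RK4 step at a time; state shown every 40 steps (Δt=0.2):
t=0.200: state=(4.657, 5.870, 3.564)
t=0.270: state=(5.488, 6.600, 4.997)
next step: t=0.275: state=(5.543, 6.636, 5.112) — x has crossed 5.49
linear interpolation between t=0.270 (5.48809) and t=0.275 (5.54321) → t≈0.270

t = 0.270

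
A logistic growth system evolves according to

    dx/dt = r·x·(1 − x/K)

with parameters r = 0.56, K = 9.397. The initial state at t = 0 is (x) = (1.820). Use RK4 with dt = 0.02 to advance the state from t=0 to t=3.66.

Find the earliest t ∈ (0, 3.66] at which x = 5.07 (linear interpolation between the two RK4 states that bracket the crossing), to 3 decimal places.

t = 2.830

t=0.000: state=(1.820)
step 1 (dt=0.02): k1=(0.822), k2=(0.825), k3=(0.825), k4=(0.827); state += dt/6·(k1+2k2+2k3+k4)
t=0.020: state=(1.836)
t=0.040: state=(1.853)
t=0.060: state=(1.870)
continuing one RK4 step at a time; state shown every 10 steps (Δt=0.2):
t=0.200: state=(1.990)
t=0.400: state=(2.171)
t=0.600: state=(2.364)
t=0.800: state=(2.568)
t=1.000: state=(2.782)
t=1.200: state=(3.006)
t=1.400: state=(3.239)
t=1.600: state=(3.481)
t=1.800: state=(3.730)
t=2.000: state=(3.985)
t=2.200: state=(4.244)
t=2.400: state=(4.505)
t=2.600: state=(4.768)
t=2.800: state=(5.031)
t=2.820: state=(5.057)
next step: t=2.840: state=(5.083) — x has crossed 5.07
linear interpolation between t=2.820 (5.05705) and t=2.840 (5.08319) → t≈2.830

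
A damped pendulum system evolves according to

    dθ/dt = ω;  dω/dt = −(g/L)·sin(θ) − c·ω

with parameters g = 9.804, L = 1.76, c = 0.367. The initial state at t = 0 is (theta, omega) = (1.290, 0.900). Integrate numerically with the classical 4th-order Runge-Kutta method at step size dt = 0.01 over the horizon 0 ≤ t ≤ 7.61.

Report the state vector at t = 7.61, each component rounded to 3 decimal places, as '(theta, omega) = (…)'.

t=0.000: state=(1.290, 0.900)
step 1 (dt=0.01): k1=(0.900, -5.683), k2=(0.872, -5.679), k3=(0.872, -5.679), k4=(0.843, -5.675); state += dt/6·(k1+2k2+2k3+k4)
t=0.010: state=(1.299, 0.843)
t=0.020: state=(1.307, 0.787)
t=0.030: state=(1.314, 0.730)
continuing one RK4 step at a time; state shown every 25 steps (Δt=0.25):
t=0.250: state=(1.341, -0.475)
t=0.500: state=(1.066, -1.682)
t=0.750: state=(0.532, -2.489)
t=1.000: state=(-0.114, -2.537)
t=1.250: state=(-0.668, -1.789)
t=1.500: state=(-0.976, -0.638)
t=1.750: state=(-0.986, 0.541)
t=2.000: state=(-0.722, 1.510)
t=2.250: state=(-0.270, 2.013)
t=2.500: state=(0.228, 1.855)
t=2.750: state=(0.610, 1.132)
t=3.000: state=(0.774, 0.163)
t=3.250: state=(0.695, -0.761)
t=3.500: state=(0.416, -1.407)
t=3.750: state=(0.032, -1.578)
t=4.000: state=(-0.329, -1.231)
t=4.250: state=(-0.554, -0.536)
t=4.500: state=(-0.590, 0.250)
t=4.750: state=(-0.441, 0.897)
t=5.000: state=(-0.168, 1.222)
t=5.250: state=(0.135, 1.132)
t=5.500: state=(0.368, 0.688)
t=5.750: state=(0.465, 0.073)
t=6.000: state=(0.407, -0.509)
t=6.250: state=(0.227, -0.887)
t=6.500: state=(-0.010, -0.953)
t=6.750: state=(-0.223, -0.706)
t=7.000: state=(-0.346, -0.258)
t=7.250: state=(-0.348, 0.231)
t=7.500: state=(-0.240, 0.605)
t=7.610: state=(-0.168, 0.703)

(theta, omega) = (-0.168, 0.703)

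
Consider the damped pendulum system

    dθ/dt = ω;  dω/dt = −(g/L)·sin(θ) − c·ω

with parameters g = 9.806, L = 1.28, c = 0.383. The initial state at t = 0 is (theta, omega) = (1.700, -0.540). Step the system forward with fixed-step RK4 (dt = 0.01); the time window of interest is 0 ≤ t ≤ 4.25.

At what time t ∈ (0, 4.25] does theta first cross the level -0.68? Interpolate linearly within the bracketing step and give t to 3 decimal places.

t = 0.859

t=0.000: state=(1.700, -0.540)
step 1 (dt=0.01): k1=(-0.540, -7.390), k2=(-0.577, -7.379), k3=(-0.577, -7.379), k4=(-0.614, -7.368); state += dt/6·(k1+2k2+2k3+k4)
t=0.010: state=(1.694, -0.614)
t=0.020: state=(1.688, -0.687)
t=0.030: state=(1.680, -0.761)
continuing one RK4 step at a time; state shown every 20 steps (Δt=0.2):
t=0.200: state=(1.447, -1.971)
t=0.400: state=(0.925, -3.186)
t=0.600: state=(0.217, -3.738)
t=0.800: state=(-0.498, -3.241)
t=0.850: state=(-0.654, -2.973)
next step: t=0.860: state=(-0.683, -2.914) — theta has crossed -0.68
linear interpolation between t=0.850 (-0.65365) and t=0.860 (-0.68309) → t≈0.859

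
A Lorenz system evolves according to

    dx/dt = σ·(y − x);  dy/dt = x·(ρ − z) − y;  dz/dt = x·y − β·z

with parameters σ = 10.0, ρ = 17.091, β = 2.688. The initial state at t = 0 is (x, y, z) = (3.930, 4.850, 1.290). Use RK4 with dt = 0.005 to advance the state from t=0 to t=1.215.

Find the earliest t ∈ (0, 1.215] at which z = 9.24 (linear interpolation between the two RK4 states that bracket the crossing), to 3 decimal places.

t=0.000: state=(3.930, 4.850, 1.290)
step 1 (dt=0.005): k1=(9.200, 57.248, 15.593), k2=(10.401, 57.314, 16.165), k3=(10.373, 57.356, 16.177), k4=(11.549, 57.459, 16.769); state += dt/6·(k1+2k2+2k3+k4)
t=0.005: state=(3.982, 5.137, 1.371)
t=0.010: state=(4.045, 5.425, 1.458)
t=0.015: state=(4.120, 5.715, 1.551)
continuing one RK4 step at a time; state shown every 10 steps (Δt=0.05):
t=0.050: state=(4.919, 7.850, 2.433)
t=0.100: state=(6.794, 11.301, 4.757)
t=0.150: state=(9.323, 14.751, 9.132)
next step: t=0.155: state=(9.595, 15.040, 9.710) — z has crossed 9.24
linear interpolation between t=0.150 (9.13168) and t=0.155 (9.70968) → t≈0.151

t = 0.151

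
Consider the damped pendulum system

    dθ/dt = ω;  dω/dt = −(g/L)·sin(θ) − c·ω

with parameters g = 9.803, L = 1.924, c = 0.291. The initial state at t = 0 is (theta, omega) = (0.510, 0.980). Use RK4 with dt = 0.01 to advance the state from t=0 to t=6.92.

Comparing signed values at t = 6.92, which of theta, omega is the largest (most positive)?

t=0.000: state=(0.510, 0.980)
step 1 (dt=0.01): k1=(0.980, -2.772), k2=(0.966, -2.790), k3=(0.966, -2.790), k4=(0.952, -2.807); state += dt/6·(k1+2k2+2k3+k4)
t=0.010: state=(0.520, 0.952)
t=0.020: state=(0.529, 0.924)
t=0.030: state=(0.538, 0.895)
continuing one RK4 step at a time; state shown every 25 steps (Δt=0.25):
t=0.250: state=(0.662, 0.215)
t=0.500: state=(0.618, -0.548)
t=0.750: state=(0.403, -1.121)
t=1.000: state=(0.087, -1.342)
t=1.250: state=(-0.233, -1.152)
t=1.500: state=(-0.462, -0.640)
t=1.750: state=(-0.541, 0.011)
t=2.000: state=(-0.460, 0.613)
t=2.250: state=(-0.252, 1.006)
t=2.500: state=(0.015, 1.080)
t=2.750: state=(0.260, 0.828)
t=3.000: state=(0.411, 0.353)
t=3.250: state=(0.431, -0.186)
t=3.500: state=(0.325, -0.636)
t=3.750: state=(0.131, -0.873)
t=4.000: state=(-0.089, -0.835)
t=4.250: state=(-0.266, -0.552)
t=4.500: state=(-0.353, -0.128)
t=4.750: state=(-0.330, 0.302)
t=5.000: state=(-0.211, 0.616)
t=5.250: state=(-0.039, 0.727)
t=5.500: state=(0.133, 0.614)
t=5.750: state=(0.254, 0.327)
t=6.000: state=(0.290, -0.036)
t=6.250: state=(0.239, -0.362)
t=6.500: state=(0.120, -0.560)
t=6.750: state=(-0.026, -0.578)
t=6.920: state=(-0.118, -0.488)
compare at T: theta=-0.118, omega=-0.488

largest component: theta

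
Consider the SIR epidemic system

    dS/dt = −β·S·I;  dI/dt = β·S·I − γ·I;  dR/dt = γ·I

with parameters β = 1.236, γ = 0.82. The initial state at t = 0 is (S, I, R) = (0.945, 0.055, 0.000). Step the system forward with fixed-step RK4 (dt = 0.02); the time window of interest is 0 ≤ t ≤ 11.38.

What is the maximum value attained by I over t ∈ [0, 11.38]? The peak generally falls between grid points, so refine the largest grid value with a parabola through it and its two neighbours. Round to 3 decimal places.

t=0.000: state=(0.945, 0.055, 0.000)
step 1 (dt=0.02): k1=(-0.064, 0.019, 0.045), k2=(-0.064, 0.019, 0.045), k3=(-0.064, 0.019, 0.045), k4=(-0.065, 0.019, 0.045); state += dt/6·(k1+2k2+2k3+k4)
t=0.020: state=(0.944, 0.055, 0.001)
t=0.040: state=(0.942, 0.056, 0.002)
t=0.060: state=(0.941, 0.056, 0.003)
continuing one RK4 step at a time; state shown every 25 steps (Δt=0.5):
t=0.500: state=(0.911, 0.065, 0.025)
t=1.000: state=(0.872, 0.075, 0.053)
t=1.500: state=(0.831, 0.084, 0.086)
t=2.000: state=(0.787, 0.092, 0.122)
t=2.500: state=(0.742, 0.098, 0.161)
t=3.000: state=(0.698, 0.101, 0.201)
t=3.500: state=(0.655, 0.102, 0.243)
t=4.000: state=(0.615, 0.100, 0.284)
t=4.500: state=(0.579, 0.096, 0.325)
t=5.000: state=(0.547, 0.090, 0.363)
t=5.500: state=(0.518, 0.083, 0.399)
t=6.000: state=(0.493, 0.075, 0.431)
t=6.500: state=(0.472, 0.067, 0.460)
t=7.000: state=(0.454, 0.060, 0.486)
t=7.500: state=(0.439, 0.052, 0.509)
t=8.000: state=(0.426, 0.045, 0.529)
t=8.500: state=(0.415, 0.039, 0.546)
t=9.000: state=(0.406, 0.033, 0.561)
t=9.500: state=(0.398, 0.028, 0.574)
t=10.000: state=(0.392, 0.024, 0.584)
t=10.500: state=(0.386, 0.020, 0.594)
t=11.000: state=(0.382, 0.017, 0.601)
t=11.380: state=(0.379, 0.015, 0.606)
largest grid value and its neighbours: I(3.380)=0.10187, I(3.400)=0.10187, I(3.420)=0.10187
parabola through these three points peaks at t≈3.401 with I≈0.10187

max I = 0.102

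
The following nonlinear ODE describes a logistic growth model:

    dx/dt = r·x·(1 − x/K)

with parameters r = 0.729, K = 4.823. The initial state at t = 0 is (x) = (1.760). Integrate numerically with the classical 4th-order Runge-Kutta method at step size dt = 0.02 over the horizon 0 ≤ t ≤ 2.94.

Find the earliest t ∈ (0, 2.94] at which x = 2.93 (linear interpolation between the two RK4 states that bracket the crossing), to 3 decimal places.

t=0.000: state=(1.760)
step 1 (dt=0.02): k1=(0.815), k2=(0.816), k3=(0.816), k4=(0.818); state += dt/6·(k1+2k2+2k3+k4)
t=0.020: state=(1.776)
t=0.040: state=(1.793)
t=0.060: state=(1.809)
continuing one RK4 step at a time; state shown every 5 steps (Δt=0.1):
t=0.100: state=(1.842)
t=0.200: state=(1.926)
t=0.300: state=(2.011)
t=0.400: state=(2.097)
t=0.500: state=(2.184)
t=0.600: state=(2.271)
t=0.700: state=(2.359)
t=0.800: state=(2.447)
t=0.900: state=(2.534)
t=1.000: state=(2.622)
t=1.100: state=(2.709)
t=1.200: state=(2.795)
t=1.300: state=(2.880)
t=1.340: state=(2.914)
next step: t=1.360: state=(2.931) — x has crossed 2.93
linear interpolation between t=1.340 (2.91381) and t=1.360 (2.93060) → t≈1.359

t = 1.359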